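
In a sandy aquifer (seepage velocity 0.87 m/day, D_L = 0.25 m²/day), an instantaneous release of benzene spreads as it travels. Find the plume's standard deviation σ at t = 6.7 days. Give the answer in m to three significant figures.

Dispersive spreading gives a Gaussian with σ² = 2Dt; advection only shifts the center.
σ = √(2 × 0.25 × 6.7) = 1.83 m.

1.83 m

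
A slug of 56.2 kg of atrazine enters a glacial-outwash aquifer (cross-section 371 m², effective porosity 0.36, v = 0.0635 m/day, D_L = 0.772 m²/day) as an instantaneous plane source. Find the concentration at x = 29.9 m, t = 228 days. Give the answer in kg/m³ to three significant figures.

0.00638 kg/m³

For an instantaneous plane source, C(x,t) = M/(n_e·A·√(4πDt)) · exp(−(x−vt)²/(4Dt)), with n_e·A the pore (flow) area.
Plume center vt = 0.0635 × 228 = 14.478 m, so the well at 29.9 m is 15.422 m downgradient of the peak.
√(4πDt) = 47.03 m, giving peak height M/(n_e·A·√(4πDt)) = 56.2/(0.36 × 371 × 47.03) = 0.008947 kg/m³.
(x−vt)²/(4Dt) = (15.422)²/(4 × 0.772 × 228) = 0.3378; exp(−0.3378) = 0.7133.
C = 0.008947 × 0.7133 = 0.00638 kg/m³.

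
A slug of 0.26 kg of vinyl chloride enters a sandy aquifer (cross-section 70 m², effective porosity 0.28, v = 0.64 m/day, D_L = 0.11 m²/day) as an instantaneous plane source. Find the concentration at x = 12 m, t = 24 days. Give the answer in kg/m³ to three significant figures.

0.000791 kg/m³

For an instantaneous plane source, C(x,t) = M/(n_e·A·√(4πDt)) · exp(−(x−vt)²/(4Dt)), with n_e·A the pore (flow) area.
Plume center vt = 0.64 × 24 = 15.36 m, so the well at 12 m is 3.36 m upgradient of the peak.
√(4πDt) = 5.760 m, giving peak height M/(n_e·A·√(4πDt)) = 0.26/(0.28 × 70 × 5.760) = 0.002303 kg/m³.
(x−vt)²/(4Dt) = (-3.36)²/(4 × 0.11 × 24) = 1.069; exp(−1.069) = 0.3434.
C = 0.002303 × 0.3434 = 0.000791 kg/m³.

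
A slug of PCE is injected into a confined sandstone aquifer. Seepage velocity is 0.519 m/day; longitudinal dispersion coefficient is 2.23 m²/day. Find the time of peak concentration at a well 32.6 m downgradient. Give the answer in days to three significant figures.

55.1 days

For the 1D instantaneous-source solution, setting ∂C/∂t = 0 at fixed x gives v²t² + 2Dt − x² = 0, so t = (√(D² + v²x²) − D)/v².
√(D² + v²x²) = √(2.23² + 0.519² × 32.6²) = 17.07; v² = 0.269361.
t = (17.07 − 2.23)/0.269361 = 55.1 days (vs. the pure-advection estimate x/v = 62.8 d).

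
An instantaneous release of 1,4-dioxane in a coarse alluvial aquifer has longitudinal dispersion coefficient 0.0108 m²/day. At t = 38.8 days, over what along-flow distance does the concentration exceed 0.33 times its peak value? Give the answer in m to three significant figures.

2.73 m

The plume is Gaussian with σ = √(2Dt) = √(2 × 0.0108 × 38.8) = 0.9155 m.
C/C_peak = exp(−Δx²/(2σ²)) = 0.33 ⇒ Δx = σ·√(−2 ln 0.33) = 0.9155 × 1.489 = 1.363 m.
Width = 2Δx = 2.73 m.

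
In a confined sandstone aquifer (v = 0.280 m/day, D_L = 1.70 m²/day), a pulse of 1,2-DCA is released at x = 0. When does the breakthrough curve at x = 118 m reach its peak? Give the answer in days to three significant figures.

For the 1D instantaneous-source solution, setting ∂C/∂t = 0 at fixed x gives v²t² + 2Dt − x² = 0, so t = (√(D² + v²x²) − D)/v².
√(D² + v²x²) = √(1.70² + 0.280² × 118²) = 33.08; v² = 0.0784.
t = (33.08 − 1.70)/0.0784 = 400 days (vs. the pure-advection estimate x/v = 421 d).

400 days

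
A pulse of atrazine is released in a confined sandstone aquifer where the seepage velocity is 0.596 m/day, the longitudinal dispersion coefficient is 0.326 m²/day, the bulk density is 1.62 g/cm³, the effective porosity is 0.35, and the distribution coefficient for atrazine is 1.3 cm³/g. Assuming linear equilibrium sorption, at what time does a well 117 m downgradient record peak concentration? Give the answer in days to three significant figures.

1370 days

Retardation factor R = 1 + ρ_b·K_d/n = 1 + 1.62 × 1.3/0.35 = 7.017.
Sorption retards both mechanisms: v_R = v/R = 0.08494 m/day, D_R = D/R = 0.04646 m²/day.
Peak time from v_R²t² + 2D_R t − x² = 0: t = (√(D_R² + v_R²x²) − D_R)/v_R².
√(D_R² + v_R²x²) = √(0.04646² + 0.08494² × 117²) = 9.938; v_R² = 0.007215.
t = (9.938 − 0.04646)/0.007215 = 1370 days.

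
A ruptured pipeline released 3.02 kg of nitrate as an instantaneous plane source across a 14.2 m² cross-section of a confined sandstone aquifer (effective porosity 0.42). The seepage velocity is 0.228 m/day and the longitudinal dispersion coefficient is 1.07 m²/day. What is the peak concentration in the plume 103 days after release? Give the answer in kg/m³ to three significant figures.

0.0136 kg/m³

The peak of an instantaneous 1D plume sits at x = vt; there the Gaussian factor is 1 and C_max = M/(n_e·A·√(4πDt)), where n_e·A is the pore area the mass is dissolved in.
√(4πDt) = √(4π × 1.07 × 103) = 37.21 m, so C_max = 3.02/(0.42 × 14.2 × 37.21) = 0.0136 kg/m³.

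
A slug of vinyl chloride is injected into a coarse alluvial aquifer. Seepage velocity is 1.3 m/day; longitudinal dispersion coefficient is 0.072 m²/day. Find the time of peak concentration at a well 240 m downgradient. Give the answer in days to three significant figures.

For the 1D instantaneous-source solution, setting ∂C/∂t = 0 at fixed x gives v²t² + 2Dt − x² = 0, so t = (√(D² + v²x²) − D)/v².
√(D² + v²x²) = √(0.072² + 1.3² × 240²) = 312.0; v² = 1.69.
t = (312.0 − 0.072)/1.69 = 185 days (vs. the pure-advection estimate x/v = 185 d).

185 days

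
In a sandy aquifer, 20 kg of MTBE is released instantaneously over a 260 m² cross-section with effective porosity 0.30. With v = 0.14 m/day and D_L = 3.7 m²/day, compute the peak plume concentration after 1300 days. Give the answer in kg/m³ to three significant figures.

0.00104 kg/m³

The peak of an instantaneous 1D plume sits at x = vt; there the Gaussian factor is 1 and C_max = M/(n_e·A·√(4πDt)), where n_e·A is the pore area the mass is dissolved in.
√(4πDt) = √(4π × 3.7 × 1300) = 245.9 m, so C_max = 20/(0.30 × 260 × 245.9) = 0.00104 kg/m³.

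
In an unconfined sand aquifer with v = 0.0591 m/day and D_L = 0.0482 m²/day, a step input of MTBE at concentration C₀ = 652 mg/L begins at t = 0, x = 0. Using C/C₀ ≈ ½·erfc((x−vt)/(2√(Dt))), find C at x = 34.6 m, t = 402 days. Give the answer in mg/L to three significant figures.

26.6 mg/L

For a continuous step input, C/C₀ ≈ ½·erfc((x−vt)/(2√(Dt))).
vt = 0.0591 × 402 = 23.7582 m and 2√(Dt) = 2√(0.0482 × 402) = 8.804 m.
Argument (x−vt)/(2√(Dt)) = (34.6 − 23.7582)/8.804 = 1.231; ½·erfc(1.231) = 0.04085.
C = 652 × 0.04085 = 26.6 mg/L.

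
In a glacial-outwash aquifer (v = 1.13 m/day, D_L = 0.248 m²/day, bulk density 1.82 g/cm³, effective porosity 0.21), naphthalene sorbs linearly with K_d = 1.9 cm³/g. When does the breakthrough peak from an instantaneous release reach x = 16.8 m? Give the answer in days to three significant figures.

256 days

Retardation factor R = 1 + ρ_b·K_d/n = 1 + 1.82 × 1.9/0.21 = 17.47.
Sorption retards both mechanisms: v_R = v/R = 0.06468 m/day, D_R = D/R = 0.01420 m²/day.
Peak time from v_R²t² + 2D_R t − x² = 0: t = (√(D_R² + v_R²x²) − D_R)/v_R².
√(D_R² + v_R²x²) = √(0.01420² + 0.06468² × 16.8²) = 1.087; v_R² = 0.004184.
t = (1.087 − 0.01420)/0.004184 = 256 days.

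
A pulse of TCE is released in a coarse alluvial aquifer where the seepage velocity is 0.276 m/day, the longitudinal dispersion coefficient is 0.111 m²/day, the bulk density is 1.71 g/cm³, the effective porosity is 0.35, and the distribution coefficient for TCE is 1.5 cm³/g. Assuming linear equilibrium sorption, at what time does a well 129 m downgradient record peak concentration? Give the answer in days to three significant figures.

3880 days

Retardation factor R = 1 + ρ_b·K_d/n = 1 + 1.71 × 1.5/0.35 = 8.329.
Sorption retards both mechanisms: v_R = v/R = 0.03314 m/day, D_R = D/R = 0.01333 m²/day.
Peak time from v_R²t² + 2D_R t − x² = 0: t = (√(D_R² + v_R²x²) − D_R)/v_R².
√(D_R² + v_R²x²) = √(0.01333² + 0.03314² × 129²) = 4.275; v_R² = 0.001098.
t = (4.275 − 0.01333)/0.001098 = 3880 days.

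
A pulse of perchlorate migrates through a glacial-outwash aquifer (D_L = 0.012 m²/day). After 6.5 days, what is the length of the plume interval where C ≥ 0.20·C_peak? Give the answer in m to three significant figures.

1.42 m

The plume is Gaussian with σ = √(2Dt) = √(2 × 0.012 × 6.5) = 0.3950 m.
C/C_peak = exp(−Δx²/(2σ²)) = 0.20 ⇒ Δx = σ·√(−2 ln 0.20) = 0.3950 × 1.794 = 0.7086 m.
Width = 2Δx = 1.42 m.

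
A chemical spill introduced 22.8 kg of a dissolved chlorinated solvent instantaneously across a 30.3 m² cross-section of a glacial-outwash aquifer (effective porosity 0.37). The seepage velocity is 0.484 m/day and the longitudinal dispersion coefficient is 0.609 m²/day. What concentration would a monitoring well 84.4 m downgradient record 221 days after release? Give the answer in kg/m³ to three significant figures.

For an instantaneous plane source, C(x,t) = M/(n_e·A·√(4πDt)) · exp(−(x−vt)²/(4Dt)), with n_e·A the pore (flow) area.
Plume center vt = 0.484 × 221 = 106.964 m, so the well at 84.4 m is 22.564 m upgradient of the peak.
√(4πDt) = 41.13 m, giving peak height M/(n_e·A·√(4πDt)) = 22.8/(0.37 × 30.3 × 41.13) = 0.04945 kg/m³.
(x−vt)²/(4Dt) = (-22.564)²/(4 × 0.609 × 221) = 0.9457; exp(−0.9457) = 0.3884.
C = 0.04945 × 0.3884 = 0.0192 kg/m³.

0.0192 kg/m³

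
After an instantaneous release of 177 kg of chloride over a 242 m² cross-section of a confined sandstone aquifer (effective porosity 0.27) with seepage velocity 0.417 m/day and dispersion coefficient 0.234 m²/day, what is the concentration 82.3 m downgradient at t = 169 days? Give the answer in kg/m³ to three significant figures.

0.0502 kg/m³

For an instantaneous plane source, C(x,t) = M/(n_e·A·√(4πDt)) · exp(−(x−vt)²/(4Dt)), with n_e·A the pore (flow) area.
Plume center vt = 0.417 × 169 = 70.473 m, so the well at 82.3 m is 11.827 m downgradient of the peak.
√(4πDt) = 22.29 m, giving peak height M/(n_e·A·√(4πDt)) = 177/(0.27 × 242 × 22.29) = 0.1215 kg/m³.
(x−vt)²/(4Dt) = (11.827)²/(4 × 0.234 × 169) = 0.8843; exp(−0.8843) = 0.4130.
C = 0.1215 × 0.4130 = 0.0502 kg/m³.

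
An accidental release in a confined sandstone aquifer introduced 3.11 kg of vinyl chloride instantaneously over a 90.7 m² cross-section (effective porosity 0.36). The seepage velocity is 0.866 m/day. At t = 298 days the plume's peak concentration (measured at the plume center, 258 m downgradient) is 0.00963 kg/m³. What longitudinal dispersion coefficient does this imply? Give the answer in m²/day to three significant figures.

0.0261 m²/day

At the plume center C_max = M/(n_e·A·√(4πDt)), so D = M²/(4πt·(n_e·A·C_max)²).
n_e·A·C_max = 0.36 × 90.7 × 0.00963 = 0.3144 kg/m.
D = 3.11²/(4π × 298 × 0.3144²) = 0.0261 m²/day.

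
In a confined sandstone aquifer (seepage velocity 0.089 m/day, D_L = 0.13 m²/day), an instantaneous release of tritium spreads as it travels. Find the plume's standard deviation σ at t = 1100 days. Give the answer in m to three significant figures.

Dispersive spreading gives a Gaussian with σ² = 2Dt; advection only shifts the center.
σ = √(2 × 0.13 × 1100) = 16.9 m.

16.9 m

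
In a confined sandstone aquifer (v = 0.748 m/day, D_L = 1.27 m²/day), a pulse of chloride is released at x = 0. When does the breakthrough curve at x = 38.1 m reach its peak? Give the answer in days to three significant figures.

48.7 days

For the 1D instantaneous-source solution, setting ∂C/∂t = 0 at fixed x gives v²t² + 2Dt − x² = 0, so t = (√(D² + v²x²) − D)/v².
√(D² + v²x²) = √(1.27² + 0.748² × 38.1²) = 28.53; v² = 0.559504.
t = (28.53 − 1.27)/0.559504 = 48.7 days (vs. the pure-advection estimate x/v = 50.9 d).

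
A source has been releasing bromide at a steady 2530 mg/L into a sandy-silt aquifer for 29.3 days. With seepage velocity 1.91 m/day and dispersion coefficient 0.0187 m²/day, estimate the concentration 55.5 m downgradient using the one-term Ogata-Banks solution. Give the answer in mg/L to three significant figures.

1700 mg/L

For a continuous step input, C/C₀ ≈ ½·erfc((x−vt)/(2√(Dt))).
vt = 1.91 × 29.3 = 55.963 m and 2√(Dt) = 2√(0.0187 × 29.3) = 1.480 m.
Argument (x−vt)/(2√(Dt)) = (55.5 − 55.963)/1.480 = -0.3128; ½·erfc(-0.3128) = 0.6709.
C = 2530 × 0.6709 = 1700 mg/L.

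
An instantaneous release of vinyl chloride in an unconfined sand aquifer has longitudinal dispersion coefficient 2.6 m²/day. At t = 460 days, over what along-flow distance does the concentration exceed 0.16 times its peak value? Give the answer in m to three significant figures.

The plume is Gaussian with σ = √(2Dt) = √(2 × 2.6 × 460) = 48.91 m.
C/C_peak = exp(−Δx²/(2σ²)) = 0.16 ⇒ Δx = σ·√(−2 ln 0.16) = 48.91 × 1.914 = 93.61 m.
Width = 2Δx = 187 m.

187 m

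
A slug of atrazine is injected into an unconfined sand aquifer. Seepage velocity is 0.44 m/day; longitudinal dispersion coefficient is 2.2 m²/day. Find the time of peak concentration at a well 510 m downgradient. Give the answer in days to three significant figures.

For the 1D instantaneous-source solution, setting ∂C/∂t = 0 at fixed x gives v²t² + 2Dt − x² = 0, so t = (√(D² + v²x²) − D)/v².
√(D² + v²x²) = √(2.2² + 0.44² × 510²) = 224.4; v² = 0.1936.
t = (224.4 − 2.2)/0.1936 = 1150 days (vs. the pure-advection estimate x/v = 1160 d).

1150 days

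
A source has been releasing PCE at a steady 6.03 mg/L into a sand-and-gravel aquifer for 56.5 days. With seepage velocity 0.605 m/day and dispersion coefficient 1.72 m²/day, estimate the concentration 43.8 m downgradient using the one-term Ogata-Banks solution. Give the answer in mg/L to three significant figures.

For a continuous step input, C/C₀ ≈ ½·erfc((x−vt)/(2√(Dt))).
vt = 0.605 × 56.5 = 34.1825 m and 2√(Dt) = 2√(1.72 × 56.5) = 19.72 m.
Argument (x−vt)/(2√(Dt)) = (43.8 − 34.1825)/19.72 = 0.4877; ½·erfc(0.4877) = 0.2452.
C = 6.03 × 0.2452 = 1.48 mg/L.

1.48 mg/L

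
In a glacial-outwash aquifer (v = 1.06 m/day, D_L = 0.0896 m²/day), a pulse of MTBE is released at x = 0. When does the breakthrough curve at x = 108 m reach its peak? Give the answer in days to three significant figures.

102 days

For the 1D instantaneous-source solution, setting ∂C/∂t = 0 at fixed x gives v²t² + 2Dt − x² = 0, so t = (√(D² + v²x²) − D)/v².
√(D² + v²x²) = √(0.0896² + 1.06² × 108²) = 114.5; v² = 1.1236.
t = (114.5 − 0.0896)/1.1236 = 102 days (vs. the pure-advection estimate x/v = 102 d).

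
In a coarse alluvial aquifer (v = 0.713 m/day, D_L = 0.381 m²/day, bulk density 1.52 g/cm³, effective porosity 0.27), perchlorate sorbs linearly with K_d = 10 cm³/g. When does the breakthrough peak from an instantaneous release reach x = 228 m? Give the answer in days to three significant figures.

18300 days

Retardation factor R = 1 + ρ_b·K_d/n = 1 + 1.52 × 10/0.27 = 57.30.
Sorption retards both mechanisms: v_R = v/R = 0.01244 m/day, D_R = D/R = 0.006649 m²/day.
Peak time from v_R²t² + 2D_R t − x² = 0: t = (√(D_R² + v_R²x²) − D_R)/v_R².
√(D_R² + v_R²x²) = √(0.006649² + 0.01244² × 228²) = 2.836; v_R² = 0.0001548.
t = (2.836 − 0.006649)/0.0001548 = 18300 days.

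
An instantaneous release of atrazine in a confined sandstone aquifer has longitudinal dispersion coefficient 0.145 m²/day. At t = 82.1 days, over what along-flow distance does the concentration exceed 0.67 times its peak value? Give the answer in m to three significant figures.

The plume is Gaussian with σ = √(2Dt) = √(2 × 0.145 × 82.1) = 4.879 m.
C/C_peak = exp(−Δx²/(2σ²)) = 0.67 ⇒ Δx = σ·√(−2 ln 0.67) = 4.879 × 0.8950 = 4.367 m.
Width = 2Δx = 8.73 m.

8.73 m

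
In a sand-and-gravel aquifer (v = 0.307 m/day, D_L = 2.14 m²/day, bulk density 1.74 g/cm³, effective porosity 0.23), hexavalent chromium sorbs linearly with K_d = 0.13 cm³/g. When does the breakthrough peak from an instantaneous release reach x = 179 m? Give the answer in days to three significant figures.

Retardation factor R = 1 + ρ_b·K_d/n = 1 + 1.74 × 0.13/0.23 = 1.983.
Sorption retards both mechanisms: v_R = v/R = 0.1548 m/day, D_R = D/R = 1.079 m²/day.
Peak time from v_R²t² + 2D_R t − x² = 0: t = (√(D_R² + v_R²x²) − D_R)/v_R².
√(D_R² + v_R²x²) = √(1.079² + 0.1548² × 179²) = 27.73; v_R² = 0.02396.
t = (27.73 − 1.079)/0.02396 = 1110 days.

1110 days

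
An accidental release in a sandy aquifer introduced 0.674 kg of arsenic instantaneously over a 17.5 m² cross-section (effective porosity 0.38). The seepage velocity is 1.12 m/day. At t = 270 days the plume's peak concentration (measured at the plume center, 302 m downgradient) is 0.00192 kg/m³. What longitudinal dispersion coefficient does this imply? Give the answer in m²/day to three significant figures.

At the plume center C_max = M/(n_e·A·√(4πDt)), so D = M²/(4πt·(n_e·A·C_max)²).
n_e·A·C_max = 0.38 × 17.5 × 0.00192 = 0.01277 kg/m.
D = 0.674²/(4π × 270 × 0.01277²) = 0.821 m²/day.

0.821 m²/day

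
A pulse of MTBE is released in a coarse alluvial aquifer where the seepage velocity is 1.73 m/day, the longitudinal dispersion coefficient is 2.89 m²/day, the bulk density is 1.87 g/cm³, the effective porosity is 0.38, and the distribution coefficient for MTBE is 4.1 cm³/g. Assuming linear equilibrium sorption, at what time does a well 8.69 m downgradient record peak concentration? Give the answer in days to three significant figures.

Retardation factor R = 1 + ρ_b·K_d/n = 1 + 1.87 × 4.1/0.38 = 21.18.
Sorption retards both mechanisms: v_R = v/R = 0.08168 m/day, D_R = D/R = 0.1364 m²/day.
Peak time from v_R²t² + 2D_R t − x² = 0: t = (√(D_R² + v_R²x²) − D_R)/v_R².
√(D_R² + v_R²x²) = √(0.1364² + 0.08168² × 8.69²) = 0.7228; v_R² = 0.006672.
t = (0.7228 − 0.1364)/0.006672 = 87.9 days.

87.9 days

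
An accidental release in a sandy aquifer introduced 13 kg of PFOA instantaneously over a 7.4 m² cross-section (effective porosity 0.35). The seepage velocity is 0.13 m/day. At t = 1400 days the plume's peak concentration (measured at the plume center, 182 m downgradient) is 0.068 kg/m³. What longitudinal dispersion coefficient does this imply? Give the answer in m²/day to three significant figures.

At the plume center C_max = M/(n_e·A·√(4πDt)), so D = M²/(4πt·(n_e·A·C_max)²).
n_e·A·C_max = 0.35 × 7.4 × 0.068 = 0.1761 kg/m.
D = 13²/(4π × 1400 × 0.1761²) = 0.310 m²/day.

0.310 m²/day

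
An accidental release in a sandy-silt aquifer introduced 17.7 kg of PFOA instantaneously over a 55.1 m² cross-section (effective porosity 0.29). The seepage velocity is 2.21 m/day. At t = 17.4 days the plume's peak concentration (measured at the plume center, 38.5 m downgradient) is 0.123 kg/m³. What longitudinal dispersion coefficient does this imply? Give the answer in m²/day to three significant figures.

At the plume center C_max = M/(n_e·A·√(4πDt)), so D = M²/(4πt·(n_e·A·C_max)²).
n_e·A·C_max = 0.29 × 55.1 × 0.123 = 1.965 kg/m.
D = 17.7²/(4π × 17.4 × 1.965²) = 0.371 m²/day.

0.371 m²/day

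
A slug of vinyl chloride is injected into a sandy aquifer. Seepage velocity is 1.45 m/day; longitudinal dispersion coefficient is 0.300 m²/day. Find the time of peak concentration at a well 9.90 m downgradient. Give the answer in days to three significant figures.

6.69 days

For the 1D instantaneous-source solution, setting ∂C/∂t = 0 at fixed x gives v²t² + 2Dt − x² = 0, so t = (√(D² + v²x²) − D)/v².
√(D² + v²x²) = √(0.300² + 1.45² × 9.90²) = 14.36; v² = 2.1025.
t = (14.36 − 0.300)/2.1025 = 6.69 days (vs. the pure-advection estimate x/v = 6.83 d).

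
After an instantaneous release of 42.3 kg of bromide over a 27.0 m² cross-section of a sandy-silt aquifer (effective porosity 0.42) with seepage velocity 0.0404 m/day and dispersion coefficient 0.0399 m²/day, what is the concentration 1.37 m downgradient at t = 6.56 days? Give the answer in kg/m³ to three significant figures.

0.641 kg/m³

For an instantaneous plane source, C(x,t) = M/(n_e·A·√(4πDt)) · exp(−(x−vt)²/(4Dt)), with n_e·A the pore (flow) area.
Plume center vt = 0.0404 × 6.56 = 0.265024 m, so the well at 1.37 m is 1.104976 m downgradient of the peak.
√(4πDt) = 1.814 m, giving peak height M/(n_e·A·√(4πDt)) = 42.3/(0.42 × 27.0 × 1.814) = 2.056 kg/m³.
(x−vt)²/(4Dt) = (1.104976)²/(4 × 0.0399 × 6.56) = 1.166; exp(−1.166) = 0.3116.
C = 2.056 × 0.3116 = 0.641 kg/m³.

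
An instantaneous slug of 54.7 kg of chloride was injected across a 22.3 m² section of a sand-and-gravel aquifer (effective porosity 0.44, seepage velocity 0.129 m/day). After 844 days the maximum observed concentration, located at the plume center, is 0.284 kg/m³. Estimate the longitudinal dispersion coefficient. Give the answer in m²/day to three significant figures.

0.0363 m²/day

At the plume center C_max = M/(n_e·A·√(4πDt)), so D = M²/(4πt·(n_e·A·C_max)²).
n_e·A·C_max = 0.44 × 22.3 × 0.284 = 2.787 kg/m.
D = 54.7²/(4π × 844 × 2.787²) = 0.0363 m²/day.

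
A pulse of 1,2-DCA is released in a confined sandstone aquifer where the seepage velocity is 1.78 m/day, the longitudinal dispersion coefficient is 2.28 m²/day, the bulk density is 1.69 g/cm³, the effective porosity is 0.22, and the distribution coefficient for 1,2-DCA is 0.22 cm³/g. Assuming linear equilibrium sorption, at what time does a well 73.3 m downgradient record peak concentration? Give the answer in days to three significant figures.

109 days

Retardation factor R = 1 + ρ_b·K_d/n = 1 + 1.69 × 0.22/0.22 = 2.690.
Sorption retards both mechanisms: v_R = v/R = 0.6617 m/day, D_R = D/R = 0.8476 m²/day.
Peak time from v_R²t² + 2D_R t − x² = 0: t = (√(D_R² + v_R²x²) − D_R)/v_R².
√(D_R² + v_R²x²) = √(0.8476² + 0.6617² × 73.3²) = 48.51; v_R² = 0.4378.
t = (48.51 − 0.8476)/0.4378 = 109 days.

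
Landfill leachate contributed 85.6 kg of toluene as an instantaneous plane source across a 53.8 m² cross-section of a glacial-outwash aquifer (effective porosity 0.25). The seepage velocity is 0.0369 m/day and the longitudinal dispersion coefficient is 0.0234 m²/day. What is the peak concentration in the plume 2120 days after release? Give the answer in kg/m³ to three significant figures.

0.255 kg/m³

The peak of an instantaneous 1D plume sits at x = vt; there the Gaussian factor is 1 and C_max = M/(n_e·A·√(4πDt)), where n_e·A is the pore area the mass is dissolved in.
√(4πDt) = √(4π × 0.0234 × 2120) = 24.97 m, so C_max = 85.6/(0.25 × 53.8 × 24.97) = 0.255 kg/m³.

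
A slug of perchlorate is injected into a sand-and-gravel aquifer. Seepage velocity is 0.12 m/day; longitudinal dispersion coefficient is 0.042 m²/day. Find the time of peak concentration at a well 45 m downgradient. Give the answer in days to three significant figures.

For the 1D instantaneous-source solution, setting ∂C/∂t = 0 at fixed x gives v²t² + 2Dt − x² = 0, so t = (√(D² + v²x²) − D)/v².
√(D² + v²x²) = √(0.042² + 0.12² × 45²) = 5.400; v² = 0.0144.
t = (5.400 − 0.042)/0.0144 = 372 days (vs. the pure-advection estimate x/v = 375 d).

372 days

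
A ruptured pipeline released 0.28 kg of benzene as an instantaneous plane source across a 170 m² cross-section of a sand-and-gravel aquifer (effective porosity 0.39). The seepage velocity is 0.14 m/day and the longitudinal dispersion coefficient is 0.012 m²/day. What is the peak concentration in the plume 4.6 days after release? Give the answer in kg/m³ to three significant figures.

0.00507 kg/m³

The peak of an instantaneous 1D plume sits at x = vt; there the Gaussian factor is 1 and C_max = M/(n_e·A·√(4πDt)), where n_e·A is the pore area the mass is dissolved in.
√(4πDt) = √(4π × 0.012 × 4.6) = 0.8329 m, so C_max = 0.28/(0.39 × 170 × 0.8329) = 0.00507 kg/m³.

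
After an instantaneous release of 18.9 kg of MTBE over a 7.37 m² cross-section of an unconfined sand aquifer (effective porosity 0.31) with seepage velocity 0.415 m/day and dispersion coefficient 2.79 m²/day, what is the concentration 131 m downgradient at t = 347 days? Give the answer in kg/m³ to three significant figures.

For an instantaneous plane source, C(x,t) = M/(n_e·A·√(4πDt)) · exp(−(x−vt)²/(4Dt)), with n_e·A the pore (flow) area.
Plume center vt = 0.415 × 347 = 144.005 m, so the well at 131 m is 13.005 m upgradient of the peak.
√(4πDt) = 110.3 m, giving peak height M/(n_e·A·√(4πDt)) = 18.9/(0.31 × 7.37 × 110.3) = 0.07500 kg/m³.
(x−vt)²/(4Dt) = (-13.005)²/(4 × 2.79 × 347) = 0.04367; exp(−0.04367) = 0.9573.
C = 0.07500 × 0.9573 = 0.0718 kg/m³.

0.0718 kg/m³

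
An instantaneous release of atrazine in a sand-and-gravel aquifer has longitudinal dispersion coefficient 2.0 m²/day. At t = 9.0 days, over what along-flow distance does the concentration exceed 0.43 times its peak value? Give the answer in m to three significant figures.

The plume is Gaussian with σ = √(2Dt) = √(2 × 2.0 × 9.0) = 6.000 m.
C/C_peak = exp(−Δx²/(2σ²)) = 0.43 ⇒ Δx = σ·√(−2 ln 0.43) = 6.000 × 1.299 = 7.794 m.
Width = 2Δx = 15.6 m.

15.6 m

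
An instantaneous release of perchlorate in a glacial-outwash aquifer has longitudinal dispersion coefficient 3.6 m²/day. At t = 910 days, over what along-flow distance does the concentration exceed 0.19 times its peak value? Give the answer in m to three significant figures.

The plume is Gaussian with σ = √(2Dt) = √(2 × 3.6 × 910) = 80.94 m.
C/C_peak = exp(−Δx²/(2σ²)) = 0.19 ⇒ Δx = σ·√(−2 ln 0.19) = 80.94 × 1.822 = 147.5 m.
Width = 2Δx = 295 m.

295 m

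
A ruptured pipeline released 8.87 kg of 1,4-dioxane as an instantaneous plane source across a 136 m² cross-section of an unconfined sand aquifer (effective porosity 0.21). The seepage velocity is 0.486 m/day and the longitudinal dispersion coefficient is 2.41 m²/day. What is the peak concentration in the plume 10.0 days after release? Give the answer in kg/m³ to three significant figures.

The peak of an instantaneous 1D plume sits at x = vt; there the Gaussian factor is 1 and C_max = M/(n_e·A·√(4πDt)), where n_e·A is the pore area the mass is dissolved in.
√(4πDt) = √(4π × 2.41 × 10.0) = 17.40 m, so C_max = 8.87/(0.21 × 136 × 17.40) = 0.0178 kg/m³.

0.0178 kg/m³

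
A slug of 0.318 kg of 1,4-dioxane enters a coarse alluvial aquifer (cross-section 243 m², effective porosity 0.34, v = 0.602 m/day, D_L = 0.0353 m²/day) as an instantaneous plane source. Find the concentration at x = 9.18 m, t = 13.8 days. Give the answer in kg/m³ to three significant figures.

0.00105 kg/m³

For an instantaneous plane source, C(x,t) = M/(n_e·A·√(4πDt)) · exp(−(x−vt)²/(4Dt)), with n_e·A the pore (flow) area.
Plume center vt = 0.602 × 13.8 = 8.3076 m, so the well at 9.18 m is 0.8724 m downgradient of the peak.
√(4πDt) = 2.474 m, giving peak height M/(n_e·A·√(4πDt)) = 0.318/(0.34 × 243 × 2.474) = 0.001556 kg/m³.
(x−vt)²/(4Dt) = (0.8724)²/(4 × 0.0353 × 13.8) = 0.3906; exp(−0.3906) = 0.6767.
C = 0.001556 × 0.6767 = 0.00105 kg/m³.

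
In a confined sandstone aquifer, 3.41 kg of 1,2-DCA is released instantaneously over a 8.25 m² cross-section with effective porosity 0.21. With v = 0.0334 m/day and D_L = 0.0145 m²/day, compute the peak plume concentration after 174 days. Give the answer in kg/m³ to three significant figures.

The peak of an instantaneous 1D plume sits at x = vt; there the Gaussian factor is 1 and C_max = M/(n_e·A·√(4πDt)), where n_e·A is the pore area the mass is dissolved in.
√(4πDt) = √(4π × 0.0145 × 174) = 5.631 m, so C_max = 3.41/(0.21 × 8.25 × 5.631) = 0.350 kg/m³.

0.350 kg/m³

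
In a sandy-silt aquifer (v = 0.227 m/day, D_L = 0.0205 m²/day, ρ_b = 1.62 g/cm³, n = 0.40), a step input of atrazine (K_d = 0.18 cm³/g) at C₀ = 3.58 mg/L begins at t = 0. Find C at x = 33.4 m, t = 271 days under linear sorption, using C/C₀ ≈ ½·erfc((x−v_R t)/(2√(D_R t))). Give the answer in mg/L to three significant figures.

2.88 mg/L

Retardation factor R = 1 + ρ_b·K_d/n = 1 + 1.62 × 0.18/0.40 = 1.729.
Sorption retards both mechanisms: v_R = v/R = 0.1313 m/day, D_R = D/R = 0.01186 m²/day.
v_R·t = 0.1313 × 271 = 35.5823 m; 2√(D_R t) = 3.586 m; argument = (33.4 − 35.5823)/3.586 = -0.6086.
C = C₀ × ½·erfc(-0.6086) = 3.58 × 0.8053 = 2.88 mg/L.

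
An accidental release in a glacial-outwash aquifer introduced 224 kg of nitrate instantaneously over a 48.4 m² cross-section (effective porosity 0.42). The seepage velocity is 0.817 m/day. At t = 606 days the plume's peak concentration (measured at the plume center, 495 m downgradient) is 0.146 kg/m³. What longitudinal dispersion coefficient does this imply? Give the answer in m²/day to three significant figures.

0.748 m²/day

At the plume center C_max = M/(n_e·A·√(4πDt)), so D = M²/(4πt·(n_e·A·C_max)²).
n_e·A·C_max = 0.42 × 48.4 × 0.146 = 2.968 kg/m.
D = 224²/(4π × 606 × 2.968²) = 0.748 m²/day.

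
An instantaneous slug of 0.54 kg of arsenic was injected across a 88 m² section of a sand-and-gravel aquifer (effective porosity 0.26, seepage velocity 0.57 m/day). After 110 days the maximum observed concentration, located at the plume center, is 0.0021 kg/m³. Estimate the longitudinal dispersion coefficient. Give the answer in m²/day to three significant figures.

0.0914 m²/day

At the plume center C_max = M/(n_e·A·√(4πDt)), so D = M²/(4πt·(n_e·A·C_max)²).
n_e·A·C_max = 0.26 × 88 × 0.0021 = 0.04805 kg/m.
D = 0.54²/(4π × 110 × 0.04805²) = 0.0914 m²/day.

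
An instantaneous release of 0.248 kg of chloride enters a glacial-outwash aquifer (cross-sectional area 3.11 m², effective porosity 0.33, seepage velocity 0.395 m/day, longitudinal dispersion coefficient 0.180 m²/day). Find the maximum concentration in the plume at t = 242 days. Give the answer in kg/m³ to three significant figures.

The peak of an instantaneous 1D plume sits at x = vt; there the Gaussian factor is 1 and C_max = M/(n_e·A·√(4πDt)), where n_e·A is the pore area the mass is dissolved in.
√(4πDt) = √(4π × 0.180 × 242) = 23.40 m, so C_max = 0.248/(0.33 × 3.11 × 23.40) = 0.0103 kg/m³.

0.0103 kg/m³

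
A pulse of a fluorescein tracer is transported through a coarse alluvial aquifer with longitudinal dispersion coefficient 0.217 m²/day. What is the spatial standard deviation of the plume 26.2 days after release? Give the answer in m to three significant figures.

Dispersive spreading gives a Gaussian with σ² = 2Dt; advection only shifts the center.
σ = √(2 × 0.217 × 26.2) = 3.37 m.

3.37 m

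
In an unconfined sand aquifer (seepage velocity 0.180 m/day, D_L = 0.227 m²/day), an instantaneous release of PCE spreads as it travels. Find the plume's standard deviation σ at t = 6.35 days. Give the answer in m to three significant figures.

Dispersive spreading gives a Gaussian with σ² = 2Dt; advection only shifts the center.
σ = √(2 × 0.227 × 6.35) = 1.70 m.

1.70 m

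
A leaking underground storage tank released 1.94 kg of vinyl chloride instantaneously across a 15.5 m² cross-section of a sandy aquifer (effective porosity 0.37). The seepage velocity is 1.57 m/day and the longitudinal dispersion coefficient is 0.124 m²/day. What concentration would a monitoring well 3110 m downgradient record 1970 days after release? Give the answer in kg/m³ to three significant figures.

0.00453 kg/m³

For an instantaneous plane source, C(x,t) = M/(n_e·A·√(4πDt)) · exp(−(x−vt)²/(4Dt)), with n_e·A the pore (flow) area.
Plume center vt = 1.57 × 1970 = 3092.9 m, so the well at 3110 m is 17.1 m downgradient of the peak.
√(4πDt) = 55.40 m, giving peak height M/(n_e·A·√(4πDt)) = 1.94/(0.37 × 15.5 × 55.40) = 0.006106 kg/m³.
(x−vt)²/(4Dt) = (17.1)²/(4 × 0.124 × 1970) = 0.2993; exp(−0.2993) = 0.7413.
C = 0.006106 × 0.7413 = 0.00453 kg/m³.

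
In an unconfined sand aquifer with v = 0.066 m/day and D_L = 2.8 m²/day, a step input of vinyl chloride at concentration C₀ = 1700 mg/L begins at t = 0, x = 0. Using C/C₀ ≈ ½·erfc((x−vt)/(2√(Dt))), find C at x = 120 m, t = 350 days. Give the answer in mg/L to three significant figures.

For a continuous step input, C/C₀ ≈ ½·erfc((x−vt)/(2√(Dt))).
vt = 0.066 × 350 = 23.1 m and 2√(Dt) = 2√(2.8 × 350) = 62.61 m.
Argument (x−vt)/(2√(Dt)) = (120 − 23.1)/62.61 = 1.548; ½·erfc(1.548) = 0.01429.
C = 1700 × 0.01429 = 24.3 mg/L.

24.3 mg/L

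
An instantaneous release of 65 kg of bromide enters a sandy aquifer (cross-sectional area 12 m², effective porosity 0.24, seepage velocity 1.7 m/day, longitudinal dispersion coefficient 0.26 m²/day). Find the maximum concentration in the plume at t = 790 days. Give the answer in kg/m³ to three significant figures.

The peak of an instantaneous 1D plume sits at x = vt; there the Gaussian factor is 1 and C_max = M/(n_e·A·√(4πDt)), where n_e·A is the pore area the mass is dissolved in.
√(4πDt) = √(4π × 0.26 × 790) = 50.80 m, so C_max = 65/(0.24 × 12 × 50.80) = 0.444 kg/m³.

0.444 kg/m³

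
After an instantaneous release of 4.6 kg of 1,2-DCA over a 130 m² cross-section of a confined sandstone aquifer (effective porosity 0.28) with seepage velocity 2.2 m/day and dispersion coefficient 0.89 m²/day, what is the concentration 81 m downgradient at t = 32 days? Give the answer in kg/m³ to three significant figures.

For an instantaneous plane source, C(x,t) = M/(n_e·A·√(4πDt)) · exp(−(x−vt)²/(4Dt)), with n_e·A the pore (flow) area.
Plume center vt = 2.2 × 32 = 70.4 m, so the well at 81 m is 10.6 m downgradient of the peak.
√(4πDt) = 18.92 m, giving peak height M/(n_e·A·√(4πDt)) = 4.6/(0.28 × 130 × 18.92) = 0.006679 kg/m³.
(x−vt)²/(4Dt) = (10.6)²/(4 × 0.89 × 32) = 0.9863; exp(−0.9863) = 0.3730.
C = 0.006679 × 0.3730 = 0.00249 kg/m³.

0.00249 kg/m³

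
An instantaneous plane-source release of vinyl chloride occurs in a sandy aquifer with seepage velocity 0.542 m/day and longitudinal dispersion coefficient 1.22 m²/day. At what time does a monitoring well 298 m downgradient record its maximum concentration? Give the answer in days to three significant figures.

546 days

For the 1D instantaneous-source solution, setting ∂C/∂t = 0 at fixed x gives v²t² + 2Dt − x² = 0, so t = (√(D² + v²x²) − D)/v².
√(D² + v²x²) = √(1.22² + 0.542² × 298²) = 161.5; v² = 0.293764.
t = (161.5 − 1.22)/0.293764 = 546 days (vs. the pure-advection estimate x/v = 550 d).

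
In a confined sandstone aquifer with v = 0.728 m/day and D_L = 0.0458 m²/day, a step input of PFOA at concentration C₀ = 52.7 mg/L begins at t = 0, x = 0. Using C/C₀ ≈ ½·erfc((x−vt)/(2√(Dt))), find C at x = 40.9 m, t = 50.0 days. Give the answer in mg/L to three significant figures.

For a continuous step input, C/C₀ ≈ ½·erfc((x−vt)/(2√(Dt))).
vt = 0.728 × 50.0 = 36.4 m and 2√(Dt) = 2√(0.0458 × 50.0) = 3.027 m.
Argument (x−vt)/(2√(Dt)) = (40.9 − 36.4)/3.027 = 1.487; ½·erfc(1.487) = 0.01774.
C = 52.7 × 0.01774 = 0.935 mg/L.

0.935 mg/L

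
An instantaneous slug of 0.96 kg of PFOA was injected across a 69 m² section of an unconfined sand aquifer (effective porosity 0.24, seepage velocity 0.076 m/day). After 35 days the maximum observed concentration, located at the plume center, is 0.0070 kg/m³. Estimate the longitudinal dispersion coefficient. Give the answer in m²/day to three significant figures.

0.156 m²/day

At the plume center C_max = M/(n_e·A·√(4πDt)), so D = M²/(4πt·(n_e·A·C_max)²).
n_e·A·C_max = 0.24 × 69 × 0.0070 = 0.1159 kg/m.
D = 0.96²/(4π × 35 × 0.1159²) = 0.156 m²/day.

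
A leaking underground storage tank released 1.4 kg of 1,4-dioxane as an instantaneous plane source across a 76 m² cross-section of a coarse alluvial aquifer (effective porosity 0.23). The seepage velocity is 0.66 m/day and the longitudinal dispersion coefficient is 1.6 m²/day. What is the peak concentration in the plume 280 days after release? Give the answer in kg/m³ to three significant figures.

The peak of an instantaneous 1D plume sits at x = vt; there the Gaussian factor is 1 and C_max = M/(n_e·A·√(4πDt)), where n_e·A is the pore area the mass is dissolved in.
√(4πDt) = √(4π × 1.6 × 280) = 75.03 m, so C_max = 1.4/(0.23 × 76 × 75.03) = 0.00107 kg/m³.

0.00107 kg/m³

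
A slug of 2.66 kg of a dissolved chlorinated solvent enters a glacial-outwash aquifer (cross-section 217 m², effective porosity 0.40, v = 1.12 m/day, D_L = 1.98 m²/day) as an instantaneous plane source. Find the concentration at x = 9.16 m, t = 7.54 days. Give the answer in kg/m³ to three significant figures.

For an instantaneous plane source, C(x,t) = M/(n_e·A·√(4πDt)) · exp(−(x−vt)²/(4Dt)), with n_e·A the pore (flow) area.
Plume center vt = 1.12 × 7.54 = 8.4448 m, so the well at 9.16 m is 0.7152 m downgradient of the peak.
√(4πDt) = 13.70 m, giving peak height M/(n_e·A·√(4πDt)) = 2.66/(0.40 × 217 × 13.70) = 0.002237 kg/m³.
(x−vt)²/(4Dt) = (0.7152)²/(4 × 1.98 × 7.54) = 0.008566; exp(−0.008566) = 0.9915.
C = 0.002237 × 0.9915 = 0.00222 kg/m³.

0.00222 kg/m³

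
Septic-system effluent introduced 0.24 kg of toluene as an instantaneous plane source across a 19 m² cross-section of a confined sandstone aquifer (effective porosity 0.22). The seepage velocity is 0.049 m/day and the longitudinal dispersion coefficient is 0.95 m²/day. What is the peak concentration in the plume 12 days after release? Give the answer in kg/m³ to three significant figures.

The peak of an instantaneous 1D plume sits at x = vt; there the Gaussian factor is 1 and C_max = M/(n_e·A·√(4πDt)), where n_e·A is the pore area the mass is dissolved in.
√(4πDt) = √(4π × 0.95 × 12) = 11.97 m, so C_max = 0.24/(0.22 × 19 × 11.97) = 0.00480 kg/m³.

0.00480 kg/m³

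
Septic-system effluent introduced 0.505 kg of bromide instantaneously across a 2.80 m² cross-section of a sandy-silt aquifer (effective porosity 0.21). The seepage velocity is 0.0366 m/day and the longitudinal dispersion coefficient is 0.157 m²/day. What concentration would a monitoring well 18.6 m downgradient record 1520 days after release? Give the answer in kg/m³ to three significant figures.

0.00373 kg/m³

For an instantaneous plane source, C(x,t) = M/(n_e·A·√(4πDt)) · exp(−(x−vt)²/(4Dt)), with n_e·A the pore (flow) area.
Plume center vt = 0.0366 × 1520 = 55.632 m, so the well at 18.6 m is 37.032 m upgradient of the peak.
√(4πDt) = 54.76 m, giving peak height M/(n_e·A·√(4πDt)) = 0.505/(0.21 × 2.80 × 54.76) = 0.01568 kg/m³.
(x−vt)²/(4Dt) = (-37.032)²/(4 × 0.157 × 1520) = 1.437; exp(−1.437) = 0.2376.
C = 0.01568 × 0.2376 = 0.00373 kg/m³.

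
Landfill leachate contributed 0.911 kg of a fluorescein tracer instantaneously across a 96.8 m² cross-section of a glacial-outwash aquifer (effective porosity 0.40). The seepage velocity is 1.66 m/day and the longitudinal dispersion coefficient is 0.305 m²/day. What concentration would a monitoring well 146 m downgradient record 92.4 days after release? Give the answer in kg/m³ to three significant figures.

0.000771 kg/m³

For an instantaneous plane source, C(x,t) = M/(n_e·A·√(4πDt)) · exp(−(x−vt)²/(4Dt)), with n_e·A the pore (flow) area.
Plume center vt = 1.66 × 92.4 = 153.384 m, so the well at 146 m is 7.384 m upgradient of the peak.
√(4πDt) = 18.82 m, giving peak height M/(n_e·A·√(4πDt)) = 0.911/(0.40 × 96.8 × 18.82) = 0.001250 kg/m³.
(x−vt)²/(4Dt) = (-7.384)²/(4 × 0.305 × 92.4) = 0.4837; exp(−0.4837) = 0.6165.
C = 0.001250 × 0.6165 = 0.000771 kg/m³.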